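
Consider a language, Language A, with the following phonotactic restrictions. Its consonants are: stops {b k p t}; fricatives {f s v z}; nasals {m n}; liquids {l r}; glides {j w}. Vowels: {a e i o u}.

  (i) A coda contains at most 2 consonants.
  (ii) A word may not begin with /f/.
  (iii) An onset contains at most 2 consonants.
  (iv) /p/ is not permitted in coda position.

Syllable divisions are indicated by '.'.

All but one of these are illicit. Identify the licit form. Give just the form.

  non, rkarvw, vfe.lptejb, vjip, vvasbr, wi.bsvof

non — σ1 onset /n/, coda /n/ ok → licit
rkarvw — violates constraint (i): syllable 1 coda /rvw/ has 3 consonants (> 2) → illicit
vfe.lptejb — violates constraint (iii): syllable 2 onset /lpt/ has 3 consonants (> 2) → illicit
vjip — violates constraint (iv): syllable 1 coda contains /p/ → illicit
vvasbr — violates constraint (i): syllable 1 coda /sbr/ has 3 consonants (> 2) → illicit
wi.bsvof — violates constraint (iii): syllable 2 onset /bsv/ has 3 consonants (> 2) → illicit

non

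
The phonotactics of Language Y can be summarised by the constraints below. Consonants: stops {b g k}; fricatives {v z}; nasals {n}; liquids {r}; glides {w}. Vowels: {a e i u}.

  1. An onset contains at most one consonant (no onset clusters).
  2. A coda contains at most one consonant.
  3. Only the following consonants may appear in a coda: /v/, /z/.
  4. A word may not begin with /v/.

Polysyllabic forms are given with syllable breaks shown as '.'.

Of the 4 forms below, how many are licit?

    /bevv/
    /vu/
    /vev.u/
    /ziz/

1

/bevv/ — violates constraint 2: syllable 1 coda /vv/ has 2 consonants (> 1) → illicit
/vu/ — violates constraint 4: word begins with /v/ → illicit
/vev.u/ — violates constraint 4: word begins with /v/ → illicit
/ziz/ — σ1 onset /z/, coda /z/ ok → licit
Licit: /ziz/ → 1.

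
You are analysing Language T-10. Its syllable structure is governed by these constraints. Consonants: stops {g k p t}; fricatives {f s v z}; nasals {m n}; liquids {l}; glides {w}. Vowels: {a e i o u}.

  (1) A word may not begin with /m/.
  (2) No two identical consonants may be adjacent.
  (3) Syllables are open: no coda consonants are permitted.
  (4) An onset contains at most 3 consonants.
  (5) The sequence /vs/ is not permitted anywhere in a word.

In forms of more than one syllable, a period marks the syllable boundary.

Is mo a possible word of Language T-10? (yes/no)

no

mo — violates constraint 1: word begins with /m/ → not permitted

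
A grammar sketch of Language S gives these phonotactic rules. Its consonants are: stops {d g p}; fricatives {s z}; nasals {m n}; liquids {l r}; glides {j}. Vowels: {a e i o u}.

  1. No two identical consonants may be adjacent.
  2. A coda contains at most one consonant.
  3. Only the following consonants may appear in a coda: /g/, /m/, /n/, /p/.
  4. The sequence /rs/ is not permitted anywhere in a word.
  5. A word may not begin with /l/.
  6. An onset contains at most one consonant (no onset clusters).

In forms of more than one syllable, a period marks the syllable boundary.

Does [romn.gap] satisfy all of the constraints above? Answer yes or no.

[romn.gap] — violates constraint 2: syllable 1 coda /mn/ has 2 consonants (> 1) → ill-formed

no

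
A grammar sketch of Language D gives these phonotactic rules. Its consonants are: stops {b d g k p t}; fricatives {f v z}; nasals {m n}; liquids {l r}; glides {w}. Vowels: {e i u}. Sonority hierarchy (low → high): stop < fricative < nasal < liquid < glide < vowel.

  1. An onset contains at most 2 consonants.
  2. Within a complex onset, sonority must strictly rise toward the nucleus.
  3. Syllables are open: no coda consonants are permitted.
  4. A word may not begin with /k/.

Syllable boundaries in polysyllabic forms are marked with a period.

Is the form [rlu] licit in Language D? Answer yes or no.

[rlu] — violates constraint 2: syllable 1 onset /rl/: /r/ (liquid, 4) → /l/ (liquid, 4) does not rise → illicit

no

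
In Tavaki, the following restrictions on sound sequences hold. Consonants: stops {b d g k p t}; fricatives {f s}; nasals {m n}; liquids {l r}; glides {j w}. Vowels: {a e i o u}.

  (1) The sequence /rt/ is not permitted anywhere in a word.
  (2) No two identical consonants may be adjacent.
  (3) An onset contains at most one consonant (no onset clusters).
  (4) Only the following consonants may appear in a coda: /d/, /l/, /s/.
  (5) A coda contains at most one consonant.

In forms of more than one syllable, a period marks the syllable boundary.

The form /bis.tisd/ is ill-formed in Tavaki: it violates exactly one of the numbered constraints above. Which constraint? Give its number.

/bis.tisd/: syllable 2 coda /sd/ has 2 consonants (> 1).
This is a violation of constraint 5: "A coda contains at most one consonant."
The remaining constraints (1, 2, 3, 4) are satisfied.

5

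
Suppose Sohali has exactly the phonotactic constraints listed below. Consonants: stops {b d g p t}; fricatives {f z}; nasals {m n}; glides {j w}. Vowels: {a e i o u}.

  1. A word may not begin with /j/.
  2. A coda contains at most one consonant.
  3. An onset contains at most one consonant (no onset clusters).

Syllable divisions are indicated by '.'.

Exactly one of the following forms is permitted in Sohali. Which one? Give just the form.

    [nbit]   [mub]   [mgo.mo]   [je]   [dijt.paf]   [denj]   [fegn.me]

[nbit] — violates constraint 3: syllable 1 onset /nb/ has 2 consonants (> 1) → not permitted
[mub] — σ1 onset /m/, coda /b/ ok → permitted
[mgo.mo] — violates constraint 3: syllable 1 onset /mg/ has 2 consonants (> 1) → not permitted
[je] — violates constraint 1: word begins with /j/ → not permitted
[dijt.paf] — violates constraint 2: syllable 1 coda /jt/ has 2 consonants (> 1) → not permitted
[denj] — violates constraint 2: syllable 1 coda /nj/ has 2 consonants (> 1) → not permitted
[fegn.me] — violates constraint 2: syllable 1 coda /gn/ has 2 consonants (> 1) → not permitted

[mub]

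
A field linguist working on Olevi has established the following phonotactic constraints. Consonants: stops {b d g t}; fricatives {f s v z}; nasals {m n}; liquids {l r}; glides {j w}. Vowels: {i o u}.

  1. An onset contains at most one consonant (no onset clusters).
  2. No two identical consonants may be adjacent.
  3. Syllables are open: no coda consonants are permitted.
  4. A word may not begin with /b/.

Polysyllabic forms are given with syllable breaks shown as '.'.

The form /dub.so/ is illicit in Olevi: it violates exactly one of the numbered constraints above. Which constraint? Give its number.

/dub.so/: syllable 1 coda /b/ has 1 consonant (> 0).
This is a violation of constraint 3: "Syllables are open: no coda consonants are permitted."
The remaining constraints (1, 2, 4) are satisfied.

3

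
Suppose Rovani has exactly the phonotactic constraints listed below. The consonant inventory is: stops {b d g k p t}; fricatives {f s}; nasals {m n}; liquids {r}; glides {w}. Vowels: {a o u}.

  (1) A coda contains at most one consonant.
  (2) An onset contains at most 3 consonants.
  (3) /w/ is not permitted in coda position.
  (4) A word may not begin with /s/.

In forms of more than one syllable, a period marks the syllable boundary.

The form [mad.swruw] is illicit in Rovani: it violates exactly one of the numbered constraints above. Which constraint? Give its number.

3

[mad.swruw]: syllable 2 coda contains /w/.
This is a violation of constraint 3: "/w/ is not permitted in coda position."
The remaining constraints (1, 2, 4) are satisfied.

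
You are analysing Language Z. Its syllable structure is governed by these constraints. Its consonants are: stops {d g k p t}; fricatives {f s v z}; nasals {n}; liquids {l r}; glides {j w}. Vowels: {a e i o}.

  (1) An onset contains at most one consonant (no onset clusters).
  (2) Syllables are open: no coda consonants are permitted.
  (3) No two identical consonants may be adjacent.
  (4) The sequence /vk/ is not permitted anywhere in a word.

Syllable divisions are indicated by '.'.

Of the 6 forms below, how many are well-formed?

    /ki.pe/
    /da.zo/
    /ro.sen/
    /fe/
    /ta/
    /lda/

/ki.pe/ — σ1 onset /k/, coda /∅/ ok; σ2 onset /p/, coda /∅/ ok → well-formed
/da.zo/ — σ1 onset /d/, coda /∅/ ok; σ2 onset /z/, coda /∅/ ok → well-formed
/ro.sen/ — violates constraint 2: syllable 2 coda /n/ has 1 consonant (> 0) → ill-formed
/fe/ — σ1 onset /f/, coda /∅/ ok → well-formed
/ta/ — σ1 onset /t/, coda /∅/ ok → well-formed
/lda/ — violates constraint 1: syllable 1 onset /ld/ has 2 consonants (> 1) → ill-formed
Well-formed: /ki.pe/, /da.zo/, /fe/, /ta/ → 4.

4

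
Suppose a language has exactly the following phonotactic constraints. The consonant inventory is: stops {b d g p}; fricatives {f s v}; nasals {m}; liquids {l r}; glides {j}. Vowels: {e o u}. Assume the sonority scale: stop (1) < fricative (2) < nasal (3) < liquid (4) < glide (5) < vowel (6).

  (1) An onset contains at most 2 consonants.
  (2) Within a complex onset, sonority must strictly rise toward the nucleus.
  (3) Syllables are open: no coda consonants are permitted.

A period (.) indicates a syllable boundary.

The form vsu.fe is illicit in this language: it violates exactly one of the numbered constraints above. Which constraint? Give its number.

vsu.fe: syllable 1 onset /vs/: /v/ (fricative, 2) → /s/ (fricative, 2) does not rise.
This is a violation of constraint 2: "Within a complex onset, sonority must strictly rise toward the nucleus."
The remaining constraints (1, 3) are satisfied.

2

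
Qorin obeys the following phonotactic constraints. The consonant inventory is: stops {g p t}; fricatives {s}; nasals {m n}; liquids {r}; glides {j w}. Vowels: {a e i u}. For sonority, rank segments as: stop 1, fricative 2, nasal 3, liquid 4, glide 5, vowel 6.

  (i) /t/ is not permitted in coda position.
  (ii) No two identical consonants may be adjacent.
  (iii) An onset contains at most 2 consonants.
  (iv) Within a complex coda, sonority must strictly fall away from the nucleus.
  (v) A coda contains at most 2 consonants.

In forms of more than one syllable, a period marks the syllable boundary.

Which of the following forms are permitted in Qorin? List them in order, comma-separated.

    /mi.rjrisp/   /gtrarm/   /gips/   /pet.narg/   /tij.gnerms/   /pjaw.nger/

/mi.rjrisp/ — violates constraint (iii): syllable 2 onset /rjr/ has 3 consonants (> 2) → not permitted
/gtrarm/ — violates constraint (iii): syllable 1 onset /gtr/ has 3 consonants (> 2) → not permitted
/gips/ — violates constraint (iv): syllable 1 coda /ps/: /p/ (stop, 1) → /s/ (fricative, 2) does not fall → not permitted
/pet.narg/ — violates constraint (i): syllable 1 coda contains /t/ → not permitted
/tij.gnerms/ — violates constraint (v): syllable 2 coda /rms/ has 3 consonants (> 2) → not permitted
/pjaw.nger/ — σ1 onset /pj/ (2C), coda /w/ ok; σ2 onset /ng/ (2C), coda /r/ ok → permitted

/pjaw.nger/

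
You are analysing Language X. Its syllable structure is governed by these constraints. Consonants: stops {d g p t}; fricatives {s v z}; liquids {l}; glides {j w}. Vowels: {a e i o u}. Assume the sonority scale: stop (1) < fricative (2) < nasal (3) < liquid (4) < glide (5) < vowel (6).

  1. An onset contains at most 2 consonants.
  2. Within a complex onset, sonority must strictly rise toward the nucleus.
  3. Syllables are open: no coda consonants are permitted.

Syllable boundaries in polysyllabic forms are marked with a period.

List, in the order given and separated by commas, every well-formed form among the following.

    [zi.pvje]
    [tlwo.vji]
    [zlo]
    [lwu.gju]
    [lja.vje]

[zlo], [lwu.gju], [lja.vje]

[zi.pvje] — violates constraint 1: syllable 2 onset /pvj/ has 3 consonants (> 2) → ill-formed
[tlwo.vji] — violates constraint 1: syllable 1 onset /tlw/ has 3 consonants (> 2) → ill-formed
[zlo] — σ1 onset /zl/ (2→4 rises), coda /∅/ ok → well-formed
[lwu.gju] — σ1 onset /lw/ (4→5 rises), coda /∅/ ok; σ2 onset /gj/ (1→5 rises), coda /∅/ ok → well-formed
[lja.vje] — σ1 onset /lj/ (4→5 rises), coda /∅/ ok; σ2 onset /vj/ (2→5 rises), coda /∅/ ok → well-formed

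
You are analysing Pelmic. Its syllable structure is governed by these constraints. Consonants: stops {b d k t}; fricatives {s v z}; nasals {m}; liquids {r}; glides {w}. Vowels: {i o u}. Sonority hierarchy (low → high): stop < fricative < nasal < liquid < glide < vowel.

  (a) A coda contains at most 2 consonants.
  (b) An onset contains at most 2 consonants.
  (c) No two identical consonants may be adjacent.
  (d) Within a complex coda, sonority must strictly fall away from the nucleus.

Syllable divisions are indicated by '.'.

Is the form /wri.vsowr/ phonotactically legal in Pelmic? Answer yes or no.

yes

/wri.vsowr/ — σ1 onset /wr/ (2C), coda /∅/ ok; σ2 onset /vs/ (2C), coda /wr/ (5→4 falls) ok → phonotactically legal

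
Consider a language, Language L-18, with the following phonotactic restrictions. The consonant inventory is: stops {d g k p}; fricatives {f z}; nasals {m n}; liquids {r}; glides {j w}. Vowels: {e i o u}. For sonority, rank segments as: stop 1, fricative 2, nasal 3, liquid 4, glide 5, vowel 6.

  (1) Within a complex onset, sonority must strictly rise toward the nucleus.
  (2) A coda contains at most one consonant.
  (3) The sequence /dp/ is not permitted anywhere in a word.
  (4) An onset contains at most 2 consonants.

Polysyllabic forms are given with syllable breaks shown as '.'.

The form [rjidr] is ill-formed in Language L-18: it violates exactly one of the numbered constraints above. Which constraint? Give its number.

2

[rjidr]: syllable 1 coda /dr/ has 2 consonants (> 1).
This is a violation of constraint 2: "A coda contains at most one consonant."
The remaining constraints (1, 3, 4) are satisfied.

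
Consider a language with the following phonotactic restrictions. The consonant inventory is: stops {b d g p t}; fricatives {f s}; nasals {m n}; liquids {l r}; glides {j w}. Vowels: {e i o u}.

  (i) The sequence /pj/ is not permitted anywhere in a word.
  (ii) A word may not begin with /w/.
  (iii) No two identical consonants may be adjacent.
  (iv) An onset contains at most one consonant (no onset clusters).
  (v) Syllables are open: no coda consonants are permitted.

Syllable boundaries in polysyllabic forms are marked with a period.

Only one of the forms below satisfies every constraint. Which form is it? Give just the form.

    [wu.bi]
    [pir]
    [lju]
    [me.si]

[wu.bi] — violates constraint (ii): word begins with /w/ → ill-formed
[pir] — violates constraint (v): syllable 1 coda /r/ has 1 consonant (> 0) → ill-formed
[lju] — violates constraint (iv): syllable 1 onset /lj/ has 2 consonants (> 1) → ill-formed
[me.si] — σ1 onset /m/, coda /∅/ ok; σ2 onset /s/, coda /∅/ ok → well-formed

[me.si]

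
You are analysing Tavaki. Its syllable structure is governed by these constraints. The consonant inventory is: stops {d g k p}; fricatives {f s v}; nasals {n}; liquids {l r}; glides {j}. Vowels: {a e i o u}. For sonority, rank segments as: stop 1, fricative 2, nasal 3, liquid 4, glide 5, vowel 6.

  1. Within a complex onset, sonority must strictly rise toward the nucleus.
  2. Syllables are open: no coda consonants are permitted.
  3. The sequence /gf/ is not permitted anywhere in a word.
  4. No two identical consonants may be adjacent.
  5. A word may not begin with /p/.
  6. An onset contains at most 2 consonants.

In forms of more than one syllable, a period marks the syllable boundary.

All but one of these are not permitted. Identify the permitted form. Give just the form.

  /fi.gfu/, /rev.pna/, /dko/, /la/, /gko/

/la/

/fi.gfu/ — violates constraint 3: contains banned sequence /gf/ → not permitted
/rev.pna/ — violates constraint 2: syllable 1 coda /v/ has 1 consonant (> 0) → not permitted
/dko/ — violates constraint 1: syllable 1 onset /dk/: /d/ (stop, 1) → /k/ (stop, 1) does not rise → not permitted
/la/ — σ1 onset /l/, coda /∅/ ok → permitted
/gko/ — violates constraint 1: syllable 1 onset /gk/: /g/ (stop, 1) → /k/ (stop, 1) does not rise → not permitted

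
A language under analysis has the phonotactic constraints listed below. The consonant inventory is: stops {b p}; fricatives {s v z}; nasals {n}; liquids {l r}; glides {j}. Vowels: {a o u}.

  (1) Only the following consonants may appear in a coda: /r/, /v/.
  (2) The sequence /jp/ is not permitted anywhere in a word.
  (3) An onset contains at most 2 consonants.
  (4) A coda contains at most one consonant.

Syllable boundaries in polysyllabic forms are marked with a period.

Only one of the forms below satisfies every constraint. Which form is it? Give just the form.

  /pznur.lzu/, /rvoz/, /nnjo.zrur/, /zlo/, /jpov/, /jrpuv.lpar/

/zlo/

/pznur.lzu/ — violates constraint 3: syllable 1 onset /pzn/ has 3 consonants (> 2) → not permitted
/rvoz/ — violates constraint 1: syllable 1 coda contains /z/, which is not a licensed coda consonant → not permitted
/nnjo.zrur/ — violates constraint 3: syllable 1 onset /nnj/ has 3 consonants (> 2) → not permitted
/zlo/ — σ1 onset /zl/ (2C), coda /∅/ ok → permitted
/jpov/ — violates constraint 2: contains banned sequence /jp/ → not permitted
/jrpuv.lpar/ — violates constraint 3: syllable 1 onset /jrp/ has 3 consonants (> 2) → not permitted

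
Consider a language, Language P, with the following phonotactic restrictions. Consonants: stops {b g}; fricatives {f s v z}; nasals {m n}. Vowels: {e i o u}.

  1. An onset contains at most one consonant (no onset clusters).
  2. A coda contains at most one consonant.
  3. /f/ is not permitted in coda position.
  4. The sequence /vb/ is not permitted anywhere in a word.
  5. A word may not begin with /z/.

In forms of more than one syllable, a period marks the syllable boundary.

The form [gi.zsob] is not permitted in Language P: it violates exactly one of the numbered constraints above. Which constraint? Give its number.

1

[gi.zsob]: syllable 2 onset /zs/ has 2 consonants (> 1).
This is a violation of constraint 1: "An onset contains at most one consonant (no onset clusters)."
The remaining constraints (2, 3, 4, 5) are satisfied.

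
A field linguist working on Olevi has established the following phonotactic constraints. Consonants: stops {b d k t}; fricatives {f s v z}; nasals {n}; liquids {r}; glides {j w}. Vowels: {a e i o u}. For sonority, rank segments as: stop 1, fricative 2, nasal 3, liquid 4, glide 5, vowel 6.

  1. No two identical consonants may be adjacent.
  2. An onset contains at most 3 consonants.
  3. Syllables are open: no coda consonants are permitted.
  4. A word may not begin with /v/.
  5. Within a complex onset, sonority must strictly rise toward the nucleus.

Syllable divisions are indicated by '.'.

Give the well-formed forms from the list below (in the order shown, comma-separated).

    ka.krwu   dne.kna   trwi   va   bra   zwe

ka.krwu, dne.kna, trwi, bra, zwe

ka.krwu — σ1 onset /k/, coda /∅/ ok; σ2 onset /krw/ (1→4→5 rises), coda /∅/ ok → well-formed
dne.kna — σ1 onset /dn/ (1→3 rises), coda /∅/ ok; σ2 onset /kn/ (1→3 rises), coda /∅/ ok → well-formed
trwi — σ1 onset /trw/ (1→4→5 rises), coda /∅/ ok → well-formed
va — violates constraint 4: word begins with /v/ → ill-formed
bra — σ1 onset /br/ (1→4 rises), coda /∅/ ok → well-formed
zwe — σ1 onset /zw/ (2→5 rises), coda /∅/ ok → well-formed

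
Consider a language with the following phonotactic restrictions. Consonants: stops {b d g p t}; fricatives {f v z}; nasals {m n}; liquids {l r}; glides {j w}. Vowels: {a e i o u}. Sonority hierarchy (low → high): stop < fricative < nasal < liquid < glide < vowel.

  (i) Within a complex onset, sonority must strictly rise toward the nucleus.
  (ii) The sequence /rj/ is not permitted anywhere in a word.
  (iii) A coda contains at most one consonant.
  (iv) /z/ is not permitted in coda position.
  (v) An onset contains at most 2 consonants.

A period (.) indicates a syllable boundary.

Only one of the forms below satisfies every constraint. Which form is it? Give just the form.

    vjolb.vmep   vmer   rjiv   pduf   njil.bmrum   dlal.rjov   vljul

vjolb.vmep — violates constraint (iii): syllable 1 coda /lb/ has 2 consonants (> 1) → phonotactically illegal
vmer — σ1 onset /vm/ (2→3 rises), coda /r/ ok → phonotactically legal
rjiv — violates constraint (ii): contains banned sequence /rj/ → phonotactically illegal
pduf — violates constraint (i): syllable 1 onset /pd/: /p/ (stop, 1) → /d/ (stop, 1) does not rise → phonotactically illegal
njil.bmrum — violates constraint (v): syllable 2 onset /bmr/ has 3 consonants (> 2) → phonotactically illegal
dlal.rjov — violates constraint (ii): contains banned sequence /rj/ → phonotactically illegal
vljul — violates constraint (v): syllable 1 onset /vlj/ has 3 consonants (> 2) → phonotactically illegal

vmer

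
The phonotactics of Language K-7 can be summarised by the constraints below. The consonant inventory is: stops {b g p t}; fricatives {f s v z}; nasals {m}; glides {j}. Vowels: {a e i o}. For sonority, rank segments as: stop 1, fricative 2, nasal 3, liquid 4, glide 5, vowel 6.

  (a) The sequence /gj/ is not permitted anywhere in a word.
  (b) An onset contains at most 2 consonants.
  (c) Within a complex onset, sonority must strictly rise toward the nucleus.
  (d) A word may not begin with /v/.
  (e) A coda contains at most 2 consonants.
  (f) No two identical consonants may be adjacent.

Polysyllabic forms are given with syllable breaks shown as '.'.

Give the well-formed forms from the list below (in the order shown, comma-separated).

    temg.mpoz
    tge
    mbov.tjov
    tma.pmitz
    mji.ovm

temg.mpoz — violates constraint (c): syllable 2 onset /mp/: /m/ (nasal, 3) → /p/ (stop, 1) does not rise → ill-formed
tge — violates constraint (c): syllable 1 onset /tg/: /t/ (stop, 1) → /g/ (stop, 1) does not rise → ill-formed
mbov.tjov — violates constraint (c): syllable 1 onset /mb/: /m/ (nasal, 3) → /b/ (stop, 1) does not rise → ill-formed
tma.pmitz — σ1 onset /tm/ (1→3 rises), coda /∅/ ok; σ2 onset /pm/ (1→3 rises), coda /tz/ (2C) ok → well-formed
mji.ovm — σ1 onset /mj/ (3→5 rises), coda /∅/ ok; σ2 onset /∅/, coda /vm/ (2C) ok → well-formed

tma.pmitz, mji.ovm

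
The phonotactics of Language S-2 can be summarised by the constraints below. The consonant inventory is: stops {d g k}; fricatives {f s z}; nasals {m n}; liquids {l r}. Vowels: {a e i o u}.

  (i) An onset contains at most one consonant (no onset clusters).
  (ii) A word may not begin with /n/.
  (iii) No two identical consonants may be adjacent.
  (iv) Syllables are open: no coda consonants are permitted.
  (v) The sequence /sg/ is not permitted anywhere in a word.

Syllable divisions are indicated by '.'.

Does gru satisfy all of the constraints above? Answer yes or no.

gru — violates constraint (i): syllable 1 onset /gr/ has 2 consonants (> 1) → illicit

no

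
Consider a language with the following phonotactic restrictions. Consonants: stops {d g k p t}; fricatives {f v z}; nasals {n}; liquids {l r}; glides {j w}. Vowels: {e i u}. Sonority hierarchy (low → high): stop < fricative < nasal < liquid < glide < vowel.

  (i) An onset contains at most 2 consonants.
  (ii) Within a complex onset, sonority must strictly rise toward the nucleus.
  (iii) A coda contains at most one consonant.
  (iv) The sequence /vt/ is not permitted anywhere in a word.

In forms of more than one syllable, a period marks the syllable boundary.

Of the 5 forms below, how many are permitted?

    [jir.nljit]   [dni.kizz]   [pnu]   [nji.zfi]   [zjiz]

2

[jir.nljit] — violates constraint (i): syllable 2 onset /nlj/ has 3 consonants (> 2) → not permitted
[dni.kizz] — violates constraint (iii): syllable 2 coda /zz/ has 2 consonants (> 1) → not permitted
[pnu] — σ1 onset /pn/ (1→3 rises), coda /∅/ ok → permitted
[nji.zfi] — violates constraint (ii): syllable 2 onset /zf/: /z/ (fricative, 2) → /f/ (fricative, 2) does not rise → not permitted
[zjiz] — σ1 onset /zj/ (2→5 rises), coda /z/ ok → permitted
Permitted: [pnu], [zjiz] → 2.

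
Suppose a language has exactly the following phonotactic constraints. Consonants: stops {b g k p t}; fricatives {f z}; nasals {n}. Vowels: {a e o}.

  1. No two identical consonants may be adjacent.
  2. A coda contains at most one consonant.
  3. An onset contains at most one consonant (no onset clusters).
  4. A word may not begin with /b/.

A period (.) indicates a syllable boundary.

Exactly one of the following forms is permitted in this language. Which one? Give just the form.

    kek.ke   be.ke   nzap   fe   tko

kek.ke — violates constraint 1: adjacent identical consonants /kk/ → not permitted
be.ke — violates constraint 4: word begins with /b/ → not permitted
nzap — violates constraint 3: syllable 1 onset /nz/ has 2 consonants (> 1) → not permitted
fe — σ1 onset /f/, coda /∅/ ok → permitted
tko — violates constraint 3: syllable 1 onset /tk/ has 2 consonants (> 1) → not permitted

fe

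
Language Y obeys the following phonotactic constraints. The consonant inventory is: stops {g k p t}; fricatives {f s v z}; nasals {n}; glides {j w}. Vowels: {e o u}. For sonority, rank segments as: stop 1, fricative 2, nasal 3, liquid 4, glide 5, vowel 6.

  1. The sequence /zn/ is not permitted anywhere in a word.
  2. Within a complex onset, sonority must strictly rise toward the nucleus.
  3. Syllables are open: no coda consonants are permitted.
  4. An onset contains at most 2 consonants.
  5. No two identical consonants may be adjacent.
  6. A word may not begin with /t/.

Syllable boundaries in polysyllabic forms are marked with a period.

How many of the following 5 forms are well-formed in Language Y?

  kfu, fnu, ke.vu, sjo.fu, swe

kfu — σ1 onset /kf/ (1→2 rises), coda /∅/ ok → well-formed
fnu — σ1 onset /fn/ (2→3 rises), coda /∅/ ok → well-formed
ke.vu — σ1 onset /k/, coda /∅/ ok; σ2 onset /v/, coda /∅/ ok → well-formed
sjo.fu — σ1 onset /sj/ (2→5 rises), coda /∅/ ok; σ2 onset /f/, coda /∅/ ok → well-formed
swe — σ1 onset /sw/ (2→5 rises), coda /∅/ ok → well-formed
Well-formed: kfu, fnu, ke.vu, sjo.fu, swe → 5.

5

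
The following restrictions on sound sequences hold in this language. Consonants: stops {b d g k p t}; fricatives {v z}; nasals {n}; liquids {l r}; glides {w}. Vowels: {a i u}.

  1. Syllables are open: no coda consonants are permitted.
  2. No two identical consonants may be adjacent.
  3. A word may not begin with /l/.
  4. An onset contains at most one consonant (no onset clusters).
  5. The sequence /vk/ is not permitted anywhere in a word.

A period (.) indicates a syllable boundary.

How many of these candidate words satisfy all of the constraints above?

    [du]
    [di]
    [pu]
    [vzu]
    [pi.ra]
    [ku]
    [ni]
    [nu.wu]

[du] — σ1 onset /d/, coda /∅/ ok → licit
[di] — σ1 onset /d/, coda /∅/ ok → licit
[pu] — σ1 onset /p/, coda /∅/ ok → licit
[vzu] — violates constraint 4: syllable 1 onset /vz/ has 2 consonants (> 1) → illicit
[pi.ra] — σ1 onset /p/, coda /∅/ ok; σ2 onset /r/, coda /∅/ ok → licit
[ku] — σ1 onset /k/, coda /∅/ ok → licit
[ni] — σ1 onset /n/, coda /∅/ ok → licit
[nu.wu] — σ1 onset /n/, coda /∅/ ok; σ2 onset /w/, coda /∅/ ok → licit
Licit: [du], [di], [pu], [pi.ra], [ku], [ni], [nu.wu] → 7.

7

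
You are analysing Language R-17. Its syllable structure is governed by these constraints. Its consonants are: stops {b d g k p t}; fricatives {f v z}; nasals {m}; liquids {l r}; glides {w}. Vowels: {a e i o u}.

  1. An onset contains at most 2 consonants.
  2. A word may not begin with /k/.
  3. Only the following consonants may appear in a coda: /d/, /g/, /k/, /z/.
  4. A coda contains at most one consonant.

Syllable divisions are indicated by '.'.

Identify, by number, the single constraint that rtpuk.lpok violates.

rtpuk.lpok: syllable 1 onset /rtp/ has 3 consonants (> 2).
This is a violation of constraint 1: "An onset contains at most 2 consonants."
The remaining constraints (2, 3, 4) are satisfied.

1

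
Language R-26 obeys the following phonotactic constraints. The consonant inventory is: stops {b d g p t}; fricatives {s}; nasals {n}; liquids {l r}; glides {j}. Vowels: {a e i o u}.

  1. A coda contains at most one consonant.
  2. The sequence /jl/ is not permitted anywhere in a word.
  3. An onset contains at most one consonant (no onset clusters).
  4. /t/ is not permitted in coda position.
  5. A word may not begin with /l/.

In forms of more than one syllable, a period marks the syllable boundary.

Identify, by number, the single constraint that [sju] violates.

3

[sju]: syllable 1 onset /sj/ has 2 consonants (> 1).
This is a violation of constraint 3: "An onset contains at most one consonant (no onset clusters)."
The remaining constraints (1, 2, 4, 5) are satisfied.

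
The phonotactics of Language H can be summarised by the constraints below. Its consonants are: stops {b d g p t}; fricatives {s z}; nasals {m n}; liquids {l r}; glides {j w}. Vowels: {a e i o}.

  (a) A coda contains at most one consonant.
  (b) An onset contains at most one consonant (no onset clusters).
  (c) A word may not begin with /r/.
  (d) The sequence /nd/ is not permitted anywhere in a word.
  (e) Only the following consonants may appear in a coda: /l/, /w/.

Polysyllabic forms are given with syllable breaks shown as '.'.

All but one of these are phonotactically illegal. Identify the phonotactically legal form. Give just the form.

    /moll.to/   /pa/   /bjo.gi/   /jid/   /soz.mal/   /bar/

/pa/

/moll.to/ — violates constraint (a): syllable 1 coda /ll/ has 2 consonants (> 1) → phonotactically illegal
/pa/ — σ1 onset /p/, coda /∅/ ok → phonotactically legal
/bjo.gi/ — violates constraint (b): syllable 1 onset /bj/ has 2 consonants (> 1) → phonotactically illegal
/jid/ — violates constraint (e): syllable 1 coda contains /d/, which is not a licensed coda consonant → phonotactically illegal
/soz.mal/ — violates constraint (e): syllable 1 coda contains /z/, which is not a licensed coda consonant → phonotactically illegal
/bar/ — violates constraint (e): syllable 1 coda contains /r/, which is not a licensed coda consonant → phonotactically illegal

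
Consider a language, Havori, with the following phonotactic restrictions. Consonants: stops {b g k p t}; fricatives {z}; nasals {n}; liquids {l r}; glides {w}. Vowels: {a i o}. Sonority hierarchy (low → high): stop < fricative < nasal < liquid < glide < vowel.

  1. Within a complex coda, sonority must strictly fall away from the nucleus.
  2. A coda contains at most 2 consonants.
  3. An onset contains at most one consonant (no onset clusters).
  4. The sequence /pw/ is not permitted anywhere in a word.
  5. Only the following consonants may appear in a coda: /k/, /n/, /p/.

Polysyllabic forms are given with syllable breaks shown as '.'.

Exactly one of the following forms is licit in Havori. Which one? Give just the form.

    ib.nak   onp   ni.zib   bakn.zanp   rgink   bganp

onp

ib.nak — violates constraint 5: syllable 1 coda contains /b/, which is not a licensed coda consonant → illicit
onp — σ1 onset /∅/, coda /np/ (3→1 falls) ok → licit
ni.zib — violates constraint 5: syllable 2 coda contains /b/, which is not a licensed coda consonant → illicit
bakn.zanp — violates constraint 1: syllable 1 coda /kn/: /k/ (stop, 1) → /n/ (nasal, 3) does not fall → illicit
rgink — violates constraint 3: syllable 1 onset /rg/ has 2 consonants (> 1) → illicit
bganp — violates constraint 3: syllable 1 onset /bg/ has 2 consonants (> 1) → illicit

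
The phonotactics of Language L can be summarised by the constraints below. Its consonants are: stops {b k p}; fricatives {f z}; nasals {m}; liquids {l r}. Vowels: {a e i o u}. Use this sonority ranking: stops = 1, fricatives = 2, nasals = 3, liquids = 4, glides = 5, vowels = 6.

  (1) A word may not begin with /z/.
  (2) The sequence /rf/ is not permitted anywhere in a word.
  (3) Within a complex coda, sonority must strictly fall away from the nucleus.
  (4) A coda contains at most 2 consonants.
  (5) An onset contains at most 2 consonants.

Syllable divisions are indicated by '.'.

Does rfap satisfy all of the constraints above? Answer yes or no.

no

rfap — violates constraint 2: contains banned sequence /rf/ → not permitted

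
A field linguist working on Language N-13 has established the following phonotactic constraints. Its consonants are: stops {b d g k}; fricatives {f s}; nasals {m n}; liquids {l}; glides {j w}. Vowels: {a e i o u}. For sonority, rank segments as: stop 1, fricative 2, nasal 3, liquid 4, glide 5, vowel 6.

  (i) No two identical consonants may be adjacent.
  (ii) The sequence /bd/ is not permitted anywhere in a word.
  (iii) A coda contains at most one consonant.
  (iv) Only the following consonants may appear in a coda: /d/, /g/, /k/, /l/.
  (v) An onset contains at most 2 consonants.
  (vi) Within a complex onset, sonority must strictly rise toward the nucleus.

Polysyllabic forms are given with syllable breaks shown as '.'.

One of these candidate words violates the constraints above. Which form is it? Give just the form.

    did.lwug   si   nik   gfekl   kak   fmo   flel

gfekl

did.lwug — σ1 onset /d/, coda /d/ ok; σ2 onset /lw/ (4→5 rises), coda /g/ ok → phonotactically legal
si — σ1 onset /s/, coda /∅/ ok → phonotactically legal
nik — σ1 onset /n/, coda /k/ ok → phonotactically legal
gfekl — violates constraint (iii): syllable 1 coda /kl/ has 2 consonants (> 1) → phonotactically illegal
kak — σ1 onset /k/, coda /k/ ok → phonotactically legal
fmo — σ1 onset /fm/ (2→3 rises), coda /∅/ ok → phonotactically legal
flel — σ1 onset /fl/ (2→4 rises), coda /l/ ok → phonotactically legal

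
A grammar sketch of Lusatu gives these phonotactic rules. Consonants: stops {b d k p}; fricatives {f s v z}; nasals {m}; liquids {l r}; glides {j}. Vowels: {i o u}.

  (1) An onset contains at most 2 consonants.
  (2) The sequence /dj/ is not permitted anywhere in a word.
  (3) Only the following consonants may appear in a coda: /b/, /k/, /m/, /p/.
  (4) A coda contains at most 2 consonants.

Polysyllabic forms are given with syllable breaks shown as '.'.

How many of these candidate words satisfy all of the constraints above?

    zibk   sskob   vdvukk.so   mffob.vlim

zibk — σ1 onset /z/, coda /bk/ (2C) ok → licit
sskob — violates constraint 1: syllable 1 onset /ssk/ has 3 consonants (> 2) → illicit
vdvukk.so — violates constraint 1: syllable 1 onset /vdv/ has 3 consonants (> 2) → illicit
mffob.vlim — violates constraint 1: syllable 1 onset /mff/ has 3 consonants (> 2) → illicit
Licit: zibk → 1.

1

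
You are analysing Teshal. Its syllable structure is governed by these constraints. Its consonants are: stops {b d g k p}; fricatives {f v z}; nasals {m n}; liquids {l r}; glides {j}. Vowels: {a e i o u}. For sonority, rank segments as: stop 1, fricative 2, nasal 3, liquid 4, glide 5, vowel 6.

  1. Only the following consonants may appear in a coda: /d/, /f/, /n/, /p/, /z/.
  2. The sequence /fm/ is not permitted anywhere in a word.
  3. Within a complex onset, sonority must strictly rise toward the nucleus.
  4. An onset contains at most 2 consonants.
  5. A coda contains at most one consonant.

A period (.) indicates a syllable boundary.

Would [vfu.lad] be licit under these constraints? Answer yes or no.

no

[vfu.lad] — violates constraint 3: syllable 1 onset /vf/: /v/ (fricative, 2) → /f/ (fricative, 2) does not rise → illicit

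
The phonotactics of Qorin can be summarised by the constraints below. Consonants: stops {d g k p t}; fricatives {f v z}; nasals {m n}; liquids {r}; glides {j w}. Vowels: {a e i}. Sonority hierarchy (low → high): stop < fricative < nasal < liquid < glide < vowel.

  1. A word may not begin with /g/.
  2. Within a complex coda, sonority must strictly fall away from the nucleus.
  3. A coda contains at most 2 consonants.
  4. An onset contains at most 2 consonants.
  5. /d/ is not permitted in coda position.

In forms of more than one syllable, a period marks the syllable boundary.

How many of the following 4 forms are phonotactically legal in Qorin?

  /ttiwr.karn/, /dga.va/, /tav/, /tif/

4

/ttiwr.karn/ — σ1 onset /tt/ (2C), coda /wr/ (5→4 falls) ok; σ2 onset /k/, coda /rn/ (4→3 falls) ok → phonotactically legal
/dga.va/ — σ1 onset /dg/ (2C), coda /∅/ ok; σ2 onset /v/, coda /∅/ ok → phonotactically legal
/tav/ — σ1 onset /t/, coda /v/ ok → phonotactically legal
/tif/ — σ1 onset /t/, coda /f/ ok → phonotactically legal
Phonotactically legal: /ttiwr.karn/, /dga.va/, /tav/, /tif/ → 4.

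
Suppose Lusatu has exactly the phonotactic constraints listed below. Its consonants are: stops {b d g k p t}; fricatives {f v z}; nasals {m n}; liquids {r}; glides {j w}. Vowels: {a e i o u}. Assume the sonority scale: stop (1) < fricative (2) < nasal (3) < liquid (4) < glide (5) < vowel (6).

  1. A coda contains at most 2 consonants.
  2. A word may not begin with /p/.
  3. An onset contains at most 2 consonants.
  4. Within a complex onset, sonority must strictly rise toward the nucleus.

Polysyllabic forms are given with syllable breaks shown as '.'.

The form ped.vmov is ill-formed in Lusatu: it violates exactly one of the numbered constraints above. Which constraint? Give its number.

2

ped.vmov: word begins with /p/.
This is a violation of constraint 2: "A word may not begin with /p/."
The remaining constraints (1, 3, 4) are satisfied.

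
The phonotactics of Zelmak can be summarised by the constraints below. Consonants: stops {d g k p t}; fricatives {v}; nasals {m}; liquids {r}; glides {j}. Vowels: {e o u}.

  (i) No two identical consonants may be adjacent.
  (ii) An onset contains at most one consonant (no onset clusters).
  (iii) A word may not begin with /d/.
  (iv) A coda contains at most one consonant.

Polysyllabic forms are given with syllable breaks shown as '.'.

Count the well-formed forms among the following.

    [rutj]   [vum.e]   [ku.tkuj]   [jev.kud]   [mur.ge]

[rutj] — violates constraint (iv): syllable 1 coda /tj/ has 2 consonants (> 1) → ill-formed
[vum.e] — σ1 onset /v/, coda /m/ ok; σ2 onset /∅/, coda /∅/ ok → well-formed
[ku.tkuj] — violates constraint (ii): syllable 2 onset /tk/ has 2 consonants (> 1) → ill-formed
[jev.kud] — σ1 onset /j/, coda /v/ ok; σ2 onset /k/, coda /d/ ok → well-formed
[mur.ge] — σ1 onset /m/, coda /r/ ok; σ2 onset /g/, coda /∅/ ok → well-formed
Well-formed: [vum.e], [jev.kud], [mur.ge] → 3.

3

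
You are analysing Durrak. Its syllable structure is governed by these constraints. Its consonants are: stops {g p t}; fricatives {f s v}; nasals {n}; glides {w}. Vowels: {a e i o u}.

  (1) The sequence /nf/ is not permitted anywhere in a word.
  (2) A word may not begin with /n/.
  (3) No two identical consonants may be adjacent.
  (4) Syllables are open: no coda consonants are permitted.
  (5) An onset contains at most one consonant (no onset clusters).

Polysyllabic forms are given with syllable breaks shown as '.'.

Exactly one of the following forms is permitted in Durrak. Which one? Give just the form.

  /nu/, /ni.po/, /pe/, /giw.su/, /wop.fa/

/nu/ — violates constraint 2: word begins with /n/ → not permitted
/ni.po/ — violates constraint 2: word begins with /n/ → not permitted
/pe/ — σ1 onset /p/, coda /∅/ ok → permitted
/giw.su/ — violates constraint 4: syllable 1 coda /w/ has 1 consonant (> 0) → not permitted
/wop.fa/ — violates constraint 4: syllable 1 coda /p/ has 1 consonant (> 0) → not permitted

/pe/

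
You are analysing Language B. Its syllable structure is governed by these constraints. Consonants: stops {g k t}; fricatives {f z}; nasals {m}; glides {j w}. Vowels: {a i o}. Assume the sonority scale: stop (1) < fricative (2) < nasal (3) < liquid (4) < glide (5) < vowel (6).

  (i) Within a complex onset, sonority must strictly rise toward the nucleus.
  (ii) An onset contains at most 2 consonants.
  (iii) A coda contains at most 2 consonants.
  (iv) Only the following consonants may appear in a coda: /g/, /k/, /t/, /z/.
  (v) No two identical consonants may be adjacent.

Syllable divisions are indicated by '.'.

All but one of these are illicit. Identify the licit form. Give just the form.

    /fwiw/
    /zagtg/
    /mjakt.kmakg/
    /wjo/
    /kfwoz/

/mjakt.kmakg/

/fwiw/ — violates constraint (iv): syllable 1 coda contains /w/, which is not a licensed coda consonant → illicit
/zagtg/ — violates constraint (iii): syllable 1 coda /gtg/ has 3 consonants (> 2) → illicit
/mjakt.kmakg/ — σ1 onset /mj/ (3→5 rises), coda /kt/ (2C) ok; σ2 onset /km/ (1→3 rises), coda /kg/ (2C) ok → licit
/wjo/ — violates constraint (i): syllable 1 onset /wj/: /w/ (glide, 5) → /j/ (glide, 5) does not rise → illicit
/kfwoz/ — violates constraint (ii): syllable 1 onset /kfw/ has 3 consonants (> 2) → illicit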